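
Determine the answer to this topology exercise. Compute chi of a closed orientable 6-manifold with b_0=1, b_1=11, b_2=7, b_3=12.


By Poincare duality b_k = b_{6-k}, so full Betti numbers: b_0=1, b_1=11, b_2=7, b_3=12, b_4=7, b_5=11, b_6=1.
chi = sum (-1)^k b_k = -18

-18


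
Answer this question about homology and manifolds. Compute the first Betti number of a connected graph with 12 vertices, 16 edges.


For a connected graph: rank(pi_1) = b_1 = E - V + 1 = 1 - chi.
chi = V - E = 12 - 16 = -4.
rank = 1 - (-4) = 16 - 12 + 1 = 5

5


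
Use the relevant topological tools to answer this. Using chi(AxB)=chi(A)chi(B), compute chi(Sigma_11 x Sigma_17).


chi(Sigma_11) = 2 - 2*11 = -20
chi(Sigma_17) = 2 - 2*17 = -32
chi(product) = (-20) * (-32) = 640

640


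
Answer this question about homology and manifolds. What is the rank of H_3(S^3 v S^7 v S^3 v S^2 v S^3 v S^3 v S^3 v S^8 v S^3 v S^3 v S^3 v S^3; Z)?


For a wedge of spheres, H_k (k>0) is free on one generator per sphere of dimension k.
Spheres of dimension 3: count = 9.
b_3 = 9

9


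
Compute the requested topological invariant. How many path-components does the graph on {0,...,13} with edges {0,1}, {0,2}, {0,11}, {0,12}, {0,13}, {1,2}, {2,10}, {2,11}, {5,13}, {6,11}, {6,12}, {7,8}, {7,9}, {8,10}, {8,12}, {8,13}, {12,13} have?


Run DFS/union-find over 14 vertices.
V = 14, E = 17.
Number of components = 3

3


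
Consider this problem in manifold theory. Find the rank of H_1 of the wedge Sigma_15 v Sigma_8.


For a wedge: H_1(A v B) = H_1(A) + H_1(B).
b_1(Sigma_15) = 30, b_1(Sigma_8) = 16.
b_1 = 30 + 16 = 46

46


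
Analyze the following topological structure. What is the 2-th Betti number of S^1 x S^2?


Each S^d has Poincare polynomial 1 + t^d.
The product S^1 x S^2 has Poincare polynomial prod(1+t^d_i).
Expanding: b_0=1, b_1=1, b_2=1, b_3=1.
b_2 = 1

1


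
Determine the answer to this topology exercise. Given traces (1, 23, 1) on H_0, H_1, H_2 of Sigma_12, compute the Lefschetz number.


L(f) = tr(f_0*) - tr(f_1*) + tr(f_2*).
= 1 - (23) + (1)
= -21

-21


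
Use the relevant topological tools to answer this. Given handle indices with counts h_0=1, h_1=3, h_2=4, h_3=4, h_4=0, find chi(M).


Handles of index k contribute (-1)^k to chi (same as CW cells).
chi = (1) + (-3) + (4) + (-4) + (0) = -2

-2


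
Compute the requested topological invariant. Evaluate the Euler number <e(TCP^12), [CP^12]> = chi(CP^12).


For any closed oriented manifold, <e(TM),[M]> = chi(M).
chi(CP^12) = 12+1 = 13

13


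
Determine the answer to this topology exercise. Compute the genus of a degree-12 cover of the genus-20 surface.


For an n-sheeted cover: chi(E) = n * chi(B).
chi(Sigma_20) = 2 - 2*20 = -38.
chi(E) = 12 * (-38) = -456.
genus(E) = (2 - chi(E))/2 = (2 - (-456))/2 = 458/2 = 229

229


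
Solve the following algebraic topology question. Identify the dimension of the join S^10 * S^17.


Join of spheres: S^m * S^n = S^{m+n+1}.
dim = 10 + 17 + 1 = 28

28


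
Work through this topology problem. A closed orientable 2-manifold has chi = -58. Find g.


chi = 2 - 2g for closed orientable surfaces.
-58 = 2 - 2g
2g = 2 - (-58) = 60
g = 30

30


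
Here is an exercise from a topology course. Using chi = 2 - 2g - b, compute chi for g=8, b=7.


For a compact orientable surface with genus g and b boundary components: chi = 2 - 2g - b.
chi = 2 - 2*8 - 7 = 2 - 16 - 7 = -21

-21


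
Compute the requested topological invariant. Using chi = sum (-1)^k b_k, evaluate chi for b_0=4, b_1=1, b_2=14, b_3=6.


chi = sum_k (-1)^k b_k.
= (4) + (-1) + (14) + (-6)
= 11

11


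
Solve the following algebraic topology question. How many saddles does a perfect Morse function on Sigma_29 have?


A perfect Morse function has m_k = b_k.
For Sigma_29: b_0=1, b_1=2g=58, b_2=1.
Saddles m_1 = 2g = 58

58


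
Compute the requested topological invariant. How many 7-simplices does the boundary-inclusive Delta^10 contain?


Delta^10 has 10+1 vertices. A 7-face is a choice of 7+1 vertices.
f_7 = C(10+1, 7+1) = C(11,8) = 165

165


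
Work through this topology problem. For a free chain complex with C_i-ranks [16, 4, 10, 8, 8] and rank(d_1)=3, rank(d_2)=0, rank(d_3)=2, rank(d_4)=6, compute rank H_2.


rank H_k = rank(ker d_k) - rank(im d_{k+1}).
rank(ker d_2) = rank(C_2) - rank(d_2) = 10 - 0 = 10.
rank(im d_{2+1}) = 2.
rank H_2 = 10 - 2 = 8

8


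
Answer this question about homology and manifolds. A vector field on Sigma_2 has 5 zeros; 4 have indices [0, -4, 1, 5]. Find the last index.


Poincare-Hopf: sum of indices = chi(M).
chi(Sigma_2) = 2 - 2*2 = -2.
Sum of known indices = 2.
x = chi - (sum known) = -2 - (2) = -4

-4


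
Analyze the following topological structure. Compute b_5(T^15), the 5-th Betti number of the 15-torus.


By the Kunneth formula, b_k(T^n) = C(n,k).
b_5(T^15) = C(15,5).
C(15,5) = 15!/(5!*10!) = 3003

3003


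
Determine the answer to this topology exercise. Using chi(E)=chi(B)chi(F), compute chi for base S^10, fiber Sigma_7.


chi(S^10) = 2 (n even), chi(Sigma_7) = 2 - 2*7 = -12.
chi(E) = 2 * (-12) = -24

-24


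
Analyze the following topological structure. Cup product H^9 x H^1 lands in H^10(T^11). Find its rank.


Cup product: H^p x H^q -> H^{p+q}; here p+q = 9+1 = 10.
rank H^k(T^n) = C(n,k).
C(11,10) = 11

11


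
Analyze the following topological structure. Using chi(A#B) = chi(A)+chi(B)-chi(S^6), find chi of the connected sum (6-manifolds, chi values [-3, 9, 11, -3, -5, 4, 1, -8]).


For n-manifolds: chi(A#B) = chi(A) + chi(B) - chi(S^6).
chi(S^6) = 1 + (-1)^6 = 2.
chi(#) = (sum chi_i) - (8-1)*chi(S^6) = 6 - 7*2 = -8

-8


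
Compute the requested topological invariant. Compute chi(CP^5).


CP^5 has one cell in each even dimension 0, 2, ..., 2*5 (5+1 cells total).
All cells are even-dimensional, so chi = number of cells.
chi = 5 + 1 = 6

6


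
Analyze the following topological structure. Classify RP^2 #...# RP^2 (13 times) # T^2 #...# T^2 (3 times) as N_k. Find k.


Since a >= 1, the sum is non-orientable; each T^2 can be replaced by RP^2 # RP^2 (since T^2#RP^2 = 3RP^2).
Total crosscaps k = 13 + 2*3 = 19.
Check via chi: chi = 13*1 + 3*0 - (13+3-1)*2 = -17 = 2 - k = -17. Consistent.

19


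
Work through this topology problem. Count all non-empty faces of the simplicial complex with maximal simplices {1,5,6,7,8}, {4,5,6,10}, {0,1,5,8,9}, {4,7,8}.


Each maximal simplex on m vertices has 2^m - 1 nonempty faces.
Take the union (dedupe shared faces).
Total distinct faces = 70

70


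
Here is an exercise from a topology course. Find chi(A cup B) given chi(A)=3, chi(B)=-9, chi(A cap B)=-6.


chi(A cup B) = chi(A) + chi(B) - chi(A cap B)
= 3 + (-9) - (-6)
= 0

0


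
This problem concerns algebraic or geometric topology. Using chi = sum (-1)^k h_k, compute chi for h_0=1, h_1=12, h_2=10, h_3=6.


Handles of index k contribute (-1)^k to chi (same as CW cells).
chi = (1) + (-12) + (10) + (-6) = -7

-7


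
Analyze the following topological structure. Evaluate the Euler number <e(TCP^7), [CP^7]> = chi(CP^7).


For any closed oriented manifold, <e(TM),[M]> = chi(M).
chi(CP^7) = 7+1 = 8

8


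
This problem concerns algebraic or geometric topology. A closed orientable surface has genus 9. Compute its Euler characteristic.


For a closed orientable surface of genus g: chi = 2 - 2g.
Here g = 9.
chi = 2 - 2*9 = 2 - 18 = -16

-16


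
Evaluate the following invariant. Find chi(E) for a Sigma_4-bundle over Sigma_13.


For a fiber bundle F -> E -> B (with CW structure): chi(E) = chi(B) * chi(F).
chi(Sigma_13) = -24, chi(Sigma_4) = -6.
chi(E) = (-24) * (-6) = 144

144


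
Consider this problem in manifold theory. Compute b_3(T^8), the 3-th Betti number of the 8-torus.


By the Kunneth formula, b_k(T^n) = C(n,k).
b_3(T^8) = C(8,3).
C(8,3) = 8!/(3!*5!) = 56

56


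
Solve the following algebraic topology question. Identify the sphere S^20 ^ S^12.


S^m ^ S^n = S^{m+n}.
k = 20 + 12 = 32

32


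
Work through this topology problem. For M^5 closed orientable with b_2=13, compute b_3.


Poincare duality for closed orientable n-manifolds: b_k = b_{n-k}.
Here n = 5, so b_3 = b_2 = 13

13


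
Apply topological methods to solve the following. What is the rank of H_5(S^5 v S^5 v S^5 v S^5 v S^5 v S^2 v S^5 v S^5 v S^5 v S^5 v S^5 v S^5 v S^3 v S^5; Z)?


For a wedge of spheres, H_k (k>0) is free on one generator per sphere of dimension k.
Spheres of dimension 5: count = 12.
b_5 = 12

12


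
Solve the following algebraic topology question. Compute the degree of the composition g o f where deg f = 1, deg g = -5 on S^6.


Degree is multiplicative under composition: deg(g o f) = deg(g) * deg(f).
= -5 * 1 = -5

-5


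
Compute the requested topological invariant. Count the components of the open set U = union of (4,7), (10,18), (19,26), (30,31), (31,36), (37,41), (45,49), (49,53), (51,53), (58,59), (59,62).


Sort and merge overlapping open intervals.
Merged: (4,7), (10,18), (19,26), (30,31), (31,36), (37,41), (45,49), (49,53), (58,59), (59,62).
Number of components = 10

10


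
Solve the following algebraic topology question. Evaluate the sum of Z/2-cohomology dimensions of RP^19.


H^k(RP^19; Z/2) = Z/2 for each 0 <= k <= 19.
Total dimension = 19 + 1 = 20

20


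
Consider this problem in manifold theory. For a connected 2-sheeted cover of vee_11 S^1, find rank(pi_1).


Nielsen-Schreier: an index-n subgroup of F_r is free of rank 1 + n(r-1).
Equivalently: chi(cover) = n*chi(base); chi(vee_r S^1) = 1 - 11 = -10.
chi(E) = 2*(-10) = -20; rank = 1 - chi(E) = 1 - (-20) = 21.
rank = 1 + 2*(11-1) = 1 + 20 = 21

21


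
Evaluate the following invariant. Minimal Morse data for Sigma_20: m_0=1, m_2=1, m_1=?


A perfect Morse function has m_k = b_k.
For Sigma_20: b_0=1, b_1=2g=40, b_2=1.
Saddles m_1 = 2g = 40

40


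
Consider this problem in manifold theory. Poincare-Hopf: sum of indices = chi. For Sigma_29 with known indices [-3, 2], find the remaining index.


Poincare-Hopf: sum of indices = chi(M).
chi(Sigma_29) = 2 - 2*29 = -56.
Sum of known indices = -1.
x = chi - (sum known) = -56 - (-1) = -55

-55


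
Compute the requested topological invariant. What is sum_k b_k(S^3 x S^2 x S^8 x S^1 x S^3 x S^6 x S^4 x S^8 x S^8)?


Total Betti number is multiplicative under products.
Each S^d (d>=1) has total Betti number 2.
There are 9 sphere factors.
Total = 2^9 = 512

512


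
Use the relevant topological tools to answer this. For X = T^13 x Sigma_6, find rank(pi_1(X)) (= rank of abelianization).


pi_1(A x B) = pi_1(A) x pi_1(B); rank of abelianization = b_1.
b_1(T^13) = 13, b_1(Sigma_6) = 2*6 = 12.
b_1(product) = 13 + 12 = 25

25


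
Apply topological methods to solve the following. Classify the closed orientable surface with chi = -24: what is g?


chi = 2 - 2g for closed orientable surfaces.
-24 = 2 - 2g
2g = 2 - (-24) = 26
g = 13

13


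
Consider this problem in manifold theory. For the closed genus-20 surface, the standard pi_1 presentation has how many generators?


Standard presentation: pi_1(Sigma_g) = <a_1,b_1,...,a_g,b_g | [a_1,b_1]...[a_g,b_g] = 1>.
Number of generators = 2g = 2*20 = 40

40


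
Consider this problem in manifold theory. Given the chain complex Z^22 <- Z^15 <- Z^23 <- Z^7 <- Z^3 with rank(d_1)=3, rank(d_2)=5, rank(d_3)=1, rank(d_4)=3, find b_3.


rank H_k = rank(ker d_k) - rank(im d_{k+1}).
rank(ker d_3) = rank(C_3) - rank(d_3) = 7 - 1 = 6.
rank(im d_{3+1}) = 3.
rank H_3 = 6 - 3 = 3

3


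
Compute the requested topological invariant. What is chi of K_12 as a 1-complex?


K_12: V = 12, E = C(12,2) = 66.
chi = V - E = 12 - 66 = -54

-54


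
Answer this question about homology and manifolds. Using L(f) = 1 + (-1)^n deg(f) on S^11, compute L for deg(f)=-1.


On S^11: L(f) = tr(f_0*) + (-1)^11 tr(f_11*) = 1 + (-1)^11 * deg(f).
L(f) = 1 + (-1)^11 * -1 = 1 + 1 = 2

2


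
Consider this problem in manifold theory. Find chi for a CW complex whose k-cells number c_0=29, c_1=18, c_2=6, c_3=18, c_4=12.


chi = sum_k (-1)^k c_k.
= (-1)^0*29 + (-1)^1*18 + (-1)^2*6 + (-1)^3*18 + (-1)^4*12
= (29) + (-18) + (6) + (-18) + (12)
= 11

11


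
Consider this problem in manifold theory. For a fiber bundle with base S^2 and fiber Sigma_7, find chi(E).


chi(S^2) = 2 (n even), chi(Sigma_7) = 2 - 2*7 = -12.
chi(E) = 2 * (-12) = -24

-24


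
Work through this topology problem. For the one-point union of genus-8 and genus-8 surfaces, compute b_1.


For a wedge: H_1(A v B) = H_1(A) + H_1(B).
b_1(Sigma_8) = 16, b_1(Sigma_8) = 16.
b_1 = 16 + 16 = 32

32


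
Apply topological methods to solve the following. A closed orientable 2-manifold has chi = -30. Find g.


chi = 2 - 2g for closed orientable surfaces.
-30 = 2 - 2g
2g = 2 - (-30) = 32
g = 16

16


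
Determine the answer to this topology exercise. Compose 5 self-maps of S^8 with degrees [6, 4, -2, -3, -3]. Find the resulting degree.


Degree is multiplicative: deg(composition) = product of degrees.
= (6) * (4) * (-2) * (-3) * (-3) = -432

-432


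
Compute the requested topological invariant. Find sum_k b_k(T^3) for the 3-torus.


b_k(T^3) = C(3,k), so the sum over k is sum_k C(3,k) = 2^3.
Total = 2^3 = 8

8


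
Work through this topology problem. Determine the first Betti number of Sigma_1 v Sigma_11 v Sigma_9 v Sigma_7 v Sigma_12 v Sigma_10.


For a wedge X v Y: reduced H_k(X v Y) = H_k(X) + H_k(Y).
Each Sigma_g contributes b_1 = 2g.
b_1 = 2 + 22 + 18 + 14 + 24 + 20 = 100

100


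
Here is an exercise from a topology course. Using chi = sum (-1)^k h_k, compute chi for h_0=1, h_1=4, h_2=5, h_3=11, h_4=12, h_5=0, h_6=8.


Handles of index k contribute (-1)^k to chi (same as CW cells).
chi = (1) + (-4) + (5) + (-11) + (12) + (0) + (8) = 11

11


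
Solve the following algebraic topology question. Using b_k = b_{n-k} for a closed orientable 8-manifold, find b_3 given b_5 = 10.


Poincare duality for closed orientable n-manifolds: b_k = b_{n-k}.
Here n = 8, so b_3 = b_5 = 10

10


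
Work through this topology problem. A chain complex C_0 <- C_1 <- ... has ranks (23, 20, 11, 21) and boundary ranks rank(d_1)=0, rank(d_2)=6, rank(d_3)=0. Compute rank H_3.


rank H_k = rank(ker d_k) - rank(im d_{k+1}).
rank(ker d_3) = rank(C_3) - rank(d_3) = 21 - 0 = 21.
rank(im d_{3+1}) = 0.
rank H_3 = 21 - 0 = 21

21


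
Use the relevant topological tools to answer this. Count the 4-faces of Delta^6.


Delta^6 has 6+1 vertices. A 4-face is a choice of 4+1 vertices.
f_4 = C(6+1, 4+1) = C(7,5) = 21

21


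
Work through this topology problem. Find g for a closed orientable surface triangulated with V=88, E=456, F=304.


chi = V - E + F = 88 - 456 + 304 = -64
For orientable closed surface: chi = 2 - 2g, so g = (2 - chi)/2.
g = (2 - (-64)) / 2 = 66 / 2 = 33

33


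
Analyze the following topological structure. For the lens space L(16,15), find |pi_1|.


pi_1(L(p,q)) = Z/pZ for any q coprime to p.
|pi_1(L(16,15))| = 16

16


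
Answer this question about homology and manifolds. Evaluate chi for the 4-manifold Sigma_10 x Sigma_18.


chi(Sigma_10) = 2 - 2*10 = -18
chi(Sigma_18) = 2 - 2*18 = -34
chi(product) = (-18) * (-34) = 612

612


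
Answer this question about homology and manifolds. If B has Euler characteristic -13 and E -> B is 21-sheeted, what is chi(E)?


For a finite covering: chi(E) = (number of sheets) * chi(B).
chi(E) = 21 * (-13) = -273

-273


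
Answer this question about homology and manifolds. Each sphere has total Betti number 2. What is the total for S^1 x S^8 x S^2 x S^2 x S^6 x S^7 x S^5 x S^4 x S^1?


Total Betti number is multiplicative under products.
Each S^d (d>=1) has total Betti number 2.
There are 9 sphere factors.
Total = 2^9 = 512

512


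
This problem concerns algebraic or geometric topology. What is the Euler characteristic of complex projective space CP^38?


CP^38 has one cell in each even dimension 0, 2, ..., 2*38 (38+1 cells total).
All cells are even-dimensional, so chi = number of cells.
chi = 38 + 1 = 39

39


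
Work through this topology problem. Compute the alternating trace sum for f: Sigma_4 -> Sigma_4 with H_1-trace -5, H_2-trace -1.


L(f) = tr(f_0*) - tr(f_1*) + tr(f_2*).
= 1 - (-5) + (-1)
= 5

5


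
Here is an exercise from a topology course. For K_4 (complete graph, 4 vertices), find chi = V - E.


K_4: V = 4, E = C(4,2) = 6.
chi = V - E = 4 - 6 = -2

-2


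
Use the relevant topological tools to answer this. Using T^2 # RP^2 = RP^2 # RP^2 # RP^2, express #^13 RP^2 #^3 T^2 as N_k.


Since a >= 1, the sum is non-orientable; each T^2 can be replaced by RP^2 # RP^2 (since T^2#RP^2 = 3RP^2).
Total crosscaps k = 13 + 2*3 = 19.
Check via chi: chi = 13*1 + 3*0 - (13+3-1)*2 = -17 = 2 - k = -17. Consistent.

19


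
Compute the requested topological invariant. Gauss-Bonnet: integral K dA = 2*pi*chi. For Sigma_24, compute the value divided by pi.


Gauss-Bonnet: integral K dA = 2*pi*chi(M).
chi(Sigma_24) = 2 - 2*24 = -46.
(integral K dA)/pi = 2*chi = 2*(-46) = -92

-92


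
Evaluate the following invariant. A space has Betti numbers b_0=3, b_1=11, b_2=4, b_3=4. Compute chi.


chi = sum_k (-1)^k b_k.
= (3) + (-11) + (4) + (-4)
= -8

-8


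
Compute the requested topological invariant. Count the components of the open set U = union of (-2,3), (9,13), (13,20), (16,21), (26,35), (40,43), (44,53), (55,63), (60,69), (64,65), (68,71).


Sort and merge overlapping open intervals.
Merged: (-2,3), (9,13), (13,21), (26,35), (40,43), (44,53), (55,71).
Number of components = 7

7


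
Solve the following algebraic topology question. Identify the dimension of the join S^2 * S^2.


Join of spheres: S^m * S^n = S^{m+n+1}.
dim = 2 + 2 + 1 = 5

5


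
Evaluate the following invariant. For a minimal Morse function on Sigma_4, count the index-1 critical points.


A perfect Morse function has m_k = b_k.
For Sigma_4: b_0=1, b_1=2g=8, b_2=1.
Saddles m_1 = 2g = 8

8


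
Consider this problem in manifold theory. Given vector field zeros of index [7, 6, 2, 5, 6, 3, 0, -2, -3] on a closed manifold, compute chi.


Poincare-Hopf: chi(M) = sum of indices of zeros.
chi = (7) + (6) + (2) + (5) + (6) + (3) + (0) + (-2) + (-3) = 24

24


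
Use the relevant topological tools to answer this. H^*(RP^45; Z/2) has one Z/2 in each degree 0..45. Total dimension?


H^k(RP^45; Z/2) = Z/2 for each 0 <= k <= 45.
Total dimension = 45 + 1 = 46

46


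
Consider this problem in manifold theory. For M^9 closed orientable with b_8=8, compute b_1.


Poincare duality for closed orientable n-manifolds: b_k = b_{n-k}.
Here n = 9, so b_1 = b_8 = 8

8


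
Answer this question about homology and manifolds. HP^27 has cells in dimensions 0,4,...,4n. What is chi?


HP^27 has one cell in each dimension 0, 4, ..., 4*27 (27+1 cells, all even-dim).
chi = 27 + 1 = 28

28


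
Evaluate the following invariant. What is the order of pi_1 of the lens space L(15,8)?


pi_1(L(p,q)) = Z/pZ for any q coprime to p.
|pi_1(L(15,8))| = 15

15


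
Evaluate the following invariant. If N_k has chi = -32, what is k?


chi = 2 - k for closed non-orientable surfaces with k crosscaps.
-32 = 2 - k
k = 2 - (-32) = 34

34


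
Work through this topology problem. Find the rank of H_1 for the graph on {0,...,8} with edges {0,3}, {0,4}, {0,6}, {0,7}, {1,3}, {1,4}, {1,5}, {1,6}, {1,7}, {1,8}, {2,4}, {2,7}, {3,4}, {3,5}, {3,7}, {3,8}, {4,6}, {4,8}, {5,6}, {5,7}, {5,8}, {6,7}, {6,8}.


b_1 = E - V + (number of components).
E = 23, V = 9, components = 1.
b_1 = 23 - 9 + 1 = 15

15


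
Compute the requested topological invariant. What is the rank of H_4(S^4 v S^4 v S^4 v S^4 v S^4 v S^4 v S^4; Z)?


For a wedge of spheres, H_k (k>0) is free on one generator per sphere of dimension k.
Spheres of dimension 4: count = 7.
b_4 = 7

7


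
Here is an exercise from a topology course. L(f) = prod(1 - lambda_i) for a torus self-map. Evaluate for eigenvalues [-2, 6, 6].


For a torus self-map: L(f) = det(I - A) where A acts on H_1.
L(f) = (1--2) * (1-6) * (1-6) = 3 * -5 * -5 = 75

75


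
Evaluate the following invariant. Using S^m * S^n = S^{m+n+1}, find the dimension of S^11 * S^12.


Join of spheres: S^m * S^n = S^{m+n+1}.
dim = 11 + 12 + 1 = 24

24


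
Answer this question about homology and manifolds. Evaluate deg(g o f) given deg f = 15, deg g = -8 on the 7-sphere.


Degree is multiplicative under composition: deg(g o f) = deg(g) * deg(f).
= -8 * 15 = -120

-120


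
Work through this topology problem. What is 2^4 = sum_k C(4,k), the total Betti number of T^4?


b_k(T^4) = C(4,k), so the sum over k is sum_k C(4,k) = 2^4.
Total = 2^4 = 16

16


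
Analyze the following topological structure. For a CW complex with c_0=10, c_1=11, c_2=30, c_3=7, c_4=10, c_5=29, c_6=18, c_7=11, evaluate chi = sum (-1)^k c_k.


chi = sum_k (-1)^k c_k.
= (-1)^0*10 + (-1)^1*11 + (-1)^2*30 + (-1)^3*7 + (-1)^4*10 + (-1)^5*29 + (-1)^6*18 + (-1)^7*11
= (10) + (-11) + (30) + (-7) + (10) + (-29) + (18) + (-11)
= 10

10


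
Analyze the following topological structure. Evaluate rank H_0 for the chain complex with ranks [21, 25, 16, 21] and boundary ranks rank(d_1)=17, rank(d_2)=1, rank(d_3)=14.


rank H_k = rank(ker d_k) - rank(im d_{k+1}).
rank(ker d_0) = rank(C_0) - rank(d_0) = 21 - 0 = 21.
rank(im d_{0+1}) = 17.
rank H_0 = 21 - 17 = 4

4


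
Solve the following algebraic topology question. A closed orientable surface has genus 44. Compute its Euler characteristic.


For a closed orientable surface of genus g: chi = 2 - 2g.
Here g = 44.
chi = 2 - 2*44 = 2 - 88 = -86

-86


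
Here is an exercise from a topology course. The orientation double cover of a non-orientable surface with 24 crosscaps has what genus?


chi(N_24) = 2 - 24 = -22.
Double cover: chi(Sigma_g) = 2 * chi(N_24) = 2*(-22) = -44.
2 - 2g = -44, so g = (2 - (-44))/2 = 46/2 = 23

23


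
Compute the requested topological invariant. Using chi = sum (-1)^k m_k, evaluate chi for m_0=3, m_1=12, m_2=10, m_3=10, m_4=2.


Morse theory: chi(M) = sum_k (-1)^k m_k where m_k = #(index-k critical points).
= (3) + (-12) + (10) + (-10) + (2) = -7

-7


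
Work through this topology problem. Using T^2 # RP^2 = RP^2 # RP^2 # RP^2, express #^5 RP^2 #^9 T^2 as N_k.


Since a >= 1, the sum is non-orientable; each T^2 can be replaced by RP^2 # RP^2 (since T^2#RP^2 = 3RP^2).
Total crosscaps k = 5 + 2*9 = 23.
Check via chi: chi = 5*1 + 9*0 - (5+9-1)*2 = -21 = 2 - k = -21. Consistent.

23


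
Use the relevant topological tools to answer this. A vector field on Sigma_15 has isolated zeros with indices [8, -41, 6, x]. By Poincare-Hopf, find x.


Poincare-Hopf: sum of indices = chi(M).
chi(Sigma_15) = 2 - 2*15 = -28.
Sum of known indices = -27.
x = chi - (sum known) = -28 - (-27) = -1

-1


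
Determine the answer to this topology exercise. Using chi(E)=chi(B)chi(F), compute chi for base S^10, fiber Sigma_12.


chi(S^10) = 2 (n even), chi(Sigma_12) = 2 - 2*12 = -22.
chi(E) = 2 * (-22) = -44

-44


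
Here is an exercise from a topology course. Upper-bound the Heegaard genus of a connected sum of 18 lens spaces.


Heegaard genus satisfies g(A#B) <= g(A) + g(B).
Each lens space has g = 1.
Upper bound: 18 * 1 = 18

18


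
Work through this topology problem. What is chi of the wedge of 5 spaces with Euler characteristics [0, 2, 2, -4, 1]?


chi(A v B) = chi(A) + chi(B) - 1 (one point identified).
For 5 spaces: chi = (sum chi_i) - (5 - 1).
sum = 1; chi = 1 - 4 = -3

-3


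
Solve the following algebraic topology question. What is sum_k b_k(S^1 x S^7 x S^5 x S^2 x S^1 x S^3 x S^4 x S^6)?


Total Betti number is multiplicative under products.
Each S^d (d>=1) has total Betti number 2.
There are 8 sphere factors.
Total = 2^8 = 256

256


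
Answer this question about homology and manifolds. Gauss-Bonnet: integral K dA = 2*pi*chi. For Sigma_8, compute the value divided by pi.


Gauss-Bonnet: integral K dA = 2*pi*chi(M).
chi(Sigma_8) = 2 - 2*8 = -14.
(integral K dA)/pi = 2*chi = 2*(-14) = -28

-28


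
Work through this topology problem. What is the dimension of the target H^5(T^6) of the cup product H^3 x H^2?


Cup product: H^p x H^q -> H^{p+q}; here p+q = 3+2 = 5.
rank H^k(T^n) = C(n,k).
C(6,5) = 6

6


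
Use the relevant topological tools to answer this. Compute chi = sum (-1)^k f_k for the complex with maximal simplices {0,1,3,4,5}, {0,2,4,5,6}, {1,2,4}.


Enumerate all faces; f-vector: f_0=7, f_1=18, f_2=20, f_3=10, f_4=2.
chi = sum (-1)^k f_k = 1

1


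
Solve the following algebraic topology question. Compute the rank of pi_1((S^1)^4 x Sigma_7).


pi_1(A x B) = pi_1(A) x pi_1(B); rank of abelianization = b_1.
b_1(T^4) = 4, b_1(Sigma_7) = 2*7 = 14.
b_1(product) = 4 + 14 = 18

18


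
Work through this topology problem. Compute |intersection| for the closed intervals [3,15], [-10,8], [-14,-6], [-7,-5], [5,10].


Intersection = [max(a_i), min(b_i)] = [5, -6].
Since 5 > -6, the intersection is empty.
Length = 0

0


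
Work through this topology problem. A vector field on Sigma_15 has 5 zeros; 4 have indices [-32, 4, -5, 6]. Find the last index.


Poincare-Hopf: sum of indices = chi(M).
chi(Sigma_15) = 2 - 2*15 = -28.
Sum of known indices = -27.
x = chi - (sum known) = -28 - (-27) = -1

-1


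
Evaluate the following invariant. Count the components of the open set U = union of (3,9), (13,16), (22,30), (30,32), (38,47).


Sort and merge overlapping open intervals.
Merged: (3,9), (13,16), (22,30), (30,32), (38,47).
Number of components = 5

5


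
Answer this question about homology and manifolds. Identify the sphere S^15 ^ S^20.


S^m ^ S^n = S^{m+n}.
k = 15 + 20 = 35

35


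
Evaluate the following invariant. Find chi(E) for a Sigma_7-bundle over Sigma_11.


For a fiber bundle F -> E -> B (with CW structure): chi(E) = chi(B) * chi(F).
chi(Sigma_11) = -20, chi(Sigma_7) = -12.
chi(E) = (-20) * (-12) = 240

240


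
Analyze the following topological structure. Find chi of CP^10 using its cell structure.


CP^10 has one cell in each even dimension 0, 2, ..., 2*10 (10+1 cells total).
All cells are even-dimensional, so chi = number of cells.
chi = 10 + 1 = 11

11


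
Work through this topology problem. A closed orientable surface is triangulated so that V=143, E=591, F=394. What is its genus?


chi = V - E + F = 143 - 591 + 394 = -54
For orientable closed surface: chi = 2 - 2g, so g = (2 - chi)/2.
g = (2 - (-54)) / 2 = 56 / 2 = 28

28


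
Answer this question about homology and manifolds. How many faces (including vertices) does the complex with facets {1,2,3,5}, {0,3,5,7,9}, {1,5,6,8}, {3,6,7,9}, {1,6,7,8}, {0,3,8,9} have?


Each maximal simplex on m vertices has 2^m - 1 nonempty faces.
Take the union (dedupe shared faces).
Total distinct faces = 75

75


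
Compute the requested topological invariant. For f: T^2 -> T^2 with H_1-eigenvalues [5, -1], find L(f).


For a torus self-map: L(f) = det(I - A) where A acts on H_1.
L(f) = (1-5) * (1--1) = -4 * 2 = -8

-8


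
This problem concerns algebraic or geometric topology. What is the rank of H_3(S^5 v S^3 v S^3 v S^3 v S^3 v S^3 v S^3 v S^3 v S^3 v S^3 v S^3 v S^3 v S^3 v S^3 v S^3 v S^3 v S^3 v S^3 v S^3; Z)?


For a wedge of spheres, H_k (k>0) is free on one generator per sphere of dimension k.
Spheres of dimension 3: count = 18.
b_3 = 18

18


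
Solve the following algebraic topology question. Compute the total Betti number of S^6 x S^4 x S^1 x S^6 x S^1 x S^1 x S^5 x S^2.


Total Betti number is multiplicative under products.
Each S^d (d>=1) has total Betti number 2.
There are 8 sphere factors.
Total = 2^8 = 256

256


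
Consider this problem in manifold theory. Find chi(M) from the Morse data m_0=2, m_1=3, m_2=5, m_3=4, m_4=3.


Morse theory: chi(M) = sum_k (-1)^k m_k where m_k = #(index-k critical points).
= (2) + (-3) + (5) + (-4) + (3) = 3

3


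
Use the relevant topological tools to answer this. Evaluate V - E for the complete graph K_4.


K_4: V = 4, E = C(4,2) = 6.
chi = V - E = 4 - 6 = -2

-2


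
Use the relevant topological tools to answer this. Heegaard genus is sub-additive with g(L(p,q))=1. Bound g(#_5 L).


Heegaard genus satisfies g(A#B) <= g(A) + g(B).
Each lens space has g = 1.
Upper bound: 5 * 1 = 5

5


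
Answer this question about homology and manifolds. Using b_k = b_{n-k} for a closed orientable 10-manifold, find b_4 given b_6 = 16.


Poincare duality for closed orientable n-manifolds: b_k = b_{n-k}.
Here n = 10, so b_4 = b_6 = 16

16


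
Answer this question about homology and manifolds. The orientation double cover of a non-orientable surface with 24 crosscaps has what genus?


chi(N_24) = 2 - 24 = -22.
Double cover: chi(Sigma_g) = 2 * chi(N_24) = 2*(-22) = -44.
2 - 2g = -44, so g = (2 - (-44))/2 = 46/2 = 23

23


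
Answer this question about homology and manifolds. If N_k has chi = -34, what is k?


chi = 2 - k for closed non-orientable surfaces with k crosscaps.
-34 = 2 - k
k = 2 - (-34) = 36

36


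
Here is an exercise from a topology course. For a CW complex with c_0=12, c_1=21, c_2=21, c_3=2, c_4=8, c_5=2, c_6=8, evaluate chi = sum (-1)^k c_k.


chi = sum_k (-1)^k c_k.
= (-1)^0*12 + (-1)^1*21 + (-1)^2*21 + (-1)^3*2 + (-1)^4*8 + (-1)^5*2 + (-1)^6*8
= (12) + (-21) + (21) + (-2) + (8) + (-2) + (8)
= 24

24


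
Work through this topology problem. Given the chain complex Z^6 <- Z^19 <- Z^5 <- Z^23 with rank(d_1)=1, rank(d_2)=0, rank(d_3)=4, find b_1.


rank H_k = rank(ker d_k) - rank(im d_{k+1}).
rank(ker d_1) = rank(C_1) - rank(d_1) = 19 - 1 = 18.
rank(im d_{1+1}) = 0.
rank H_1 = 18 - 0 = 18

18


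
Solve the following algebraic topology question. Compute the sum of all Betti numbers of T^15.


b_k(T^15) = C(15,k), so the sum over k is sum_k C(15,k) = 2^15.
Total = 2^15 = 32768

32768


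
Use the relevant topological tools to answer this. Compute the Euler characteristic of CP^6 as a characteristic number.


For any closed oriented manifold, <e(TM),[M]> = chi(M).
chi(CP^6) = 6+1 = 7

7


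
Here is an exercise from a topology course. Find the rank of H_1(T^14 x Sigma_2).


pi_1(A x B) = pi_1(A) x pi_1(B); rank of abelianization = b_1.
b_1(T^14) = 14, b_1(Sigma_2) = 2*2 = 4.
b_1(product) = 14 + 4 = 18

18


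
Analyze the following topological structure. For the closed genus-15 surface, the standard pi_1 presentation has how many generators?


Standard presentation: pi_1(Sigma_g) = <a_1,b_1,...,a_g,b_g | [a_1,b_1]...[a_g,b_g] = 1>.
Number of generators = 2g = 2*15 = 30

30


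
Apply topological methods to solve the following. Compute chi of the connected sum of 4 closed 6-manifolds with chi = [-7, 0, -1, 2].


For n-manifolds: chi(A#B) = chi(A) + chi(B) - chi(S^6).
chi(S^6) = 1 + (-1)^6 = 2.
chi(#) = (sum chi_i) - (4-1)*chi(S^6) = -6 - 3*2 = -12

-12


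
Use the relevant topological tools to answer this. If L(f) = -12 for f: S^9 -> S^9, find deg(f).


L(f) = 1 + (-1)^9 deg(f) on S^9.
-12 = 1 + (-1)^9 * deg(f)
(-1)^9 * deg(f) = -13
deg(f) = 13

13


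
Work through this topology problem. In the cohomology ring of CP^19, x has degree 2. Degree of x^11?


|x| = 2 in H^*(CP^n).
|x^11| = 11 * |x| = 11 * 2 = 22

22


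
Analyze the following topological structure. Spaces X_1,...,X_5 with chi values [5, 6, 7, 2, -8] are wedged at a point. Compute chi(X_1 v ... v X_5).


chi(A v B) = chi(A) + chi(B) - 1 (one point identified).
For 5 spaces: chi = (sum chi_i) - (5 - 1).
sum = 12; chi = 12 - 4 = 8

8


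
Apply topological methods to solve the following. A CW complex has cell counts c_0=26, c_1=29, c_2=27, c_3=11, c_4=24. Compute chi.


chi = sum_k (-1)^k c_k.
= (-1)^0*26 + (-1)^1*29 + (-1)^2*27 + (-1)^3*11 + (-1)^4*24
= (26) + (-29) + (27) + (-11) + (24)
= 37

37


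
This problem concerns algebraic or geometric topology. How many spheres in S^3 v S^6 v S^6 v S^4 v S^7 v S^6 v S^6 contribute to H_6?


For a wedge of spheres, H_k (k>0) is free on one generator per sphere of dimension k.
Spheres of dimension 6: count = 4.
b_6 = 4

4


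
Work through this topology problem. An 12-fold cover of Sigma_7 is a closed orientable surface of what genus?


For an n-sheeted cover: chi(E) = n * chi(B).
chi(Sigma_7) = 2 - 2*7 = -12.
chi(E) = 12 * (-12) = -144.
genus(E) = (2 - chi(E))/2 = (2 - (-144))/2 = 146/2 = 73

73


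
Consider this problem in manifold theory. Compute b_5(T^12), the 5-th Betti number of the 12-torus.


By the Kunneth formula, b_k(T^n) = C(n,k).
b_5(T^12) = C(12,5).
C(12,5) = 12!/(5!*7!) = 792

792


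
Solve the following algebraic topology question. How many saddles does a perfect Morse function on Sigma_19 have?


A perfect Morse function has m_k = b_k.
For Sigma_19: b_0=1, b_1=2g=38, b_2=1.
Saddles m_1 = 2g = 38

38


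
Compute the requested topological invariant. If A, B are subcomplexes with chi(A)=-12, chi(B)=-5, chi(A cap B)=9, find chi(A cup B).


chi(A cup B) = chi(A) + chi(B) - chi(A cap B)
= -12 + (-5) - (9)
= -26

-26


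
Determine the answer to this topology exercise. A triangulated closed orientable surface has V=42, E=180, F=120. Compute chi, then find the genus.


chi = V - E + F = 42 - 180 + 120 = -18
For orientable closed surface: chi = 2 - 2g, so g = (2 - chi)/2.
g = (2 - (-18)) / 2 = 20 / 2 = 10

10


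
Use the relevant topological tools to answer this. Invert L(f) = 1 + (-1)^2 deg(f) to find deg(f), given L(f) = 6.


L(f) = 1 + (-1)^2 deg(f) on S^2.
6 = 1 + (-1)^2 * deg(f)
(-1)^2 * deg(f) = 5
deg(f) = 5

5


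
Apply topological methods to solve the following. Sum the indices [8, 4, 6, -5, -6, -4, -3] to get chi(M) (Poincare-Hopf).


Poincare-Hopf: chi(M) = sum of indices of zeros.
chi = (8) + (4) + (6) + (-5) + (-6) + (-4) + (-3) = 0

0


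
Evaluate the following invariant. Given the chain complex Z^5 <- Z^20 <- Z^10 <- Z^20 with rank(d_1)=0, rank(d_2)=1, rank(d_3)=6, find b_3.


rank H_k = rank(ker d_k) - rank(im d_{k+1}).
rank(ker d_3) = rank(C_3) - rank(d_3) = 20 - 6 = 14.
rank(im d_{3+1}) = 0.
rank H_3 = 14 - 0 = 14

14


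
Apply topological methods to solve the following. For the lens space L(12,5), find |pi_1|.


pi_1(L(p,q)) = Z/pZ for any q coprime to p.
|pi_1(L(12,5))| = 12

12


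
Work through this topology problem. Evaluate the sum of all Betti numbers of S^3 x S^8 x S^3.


Total Betti number is multiplicative under products.
Each S^d (d>=1) has total Betti number 2.
There are 3 sphere factors.
Total = 2^3 = 8

8


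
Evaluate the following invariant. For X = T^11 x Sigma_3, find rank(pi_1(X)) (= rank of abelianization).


pi_1(A x B) = pi_1(A) x pi_1(B); rank of abelianization = b_1.
b_1(T^11) = 11, b_1(Sigma_3) = 2*3 = 6.
b_1(product) = 11 + 6 = 17

17


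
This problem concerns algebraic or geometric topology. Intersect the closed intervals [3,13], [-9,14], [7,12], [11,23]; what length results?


Intersection = [max(a_i), min(b_i)] = [11, 12].
Length = 12 - 11 = 1

1


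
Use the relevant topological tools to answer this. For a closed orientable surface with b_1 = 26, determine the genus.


For a closed orientable surface: b_1 = 2g.
26 = 2g
g = 26 / 2 = 13

13


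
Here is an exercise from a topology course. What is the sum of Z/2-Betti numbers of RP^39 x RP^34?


dim H^*(RP^n; Z/2) = n+1 (one Z/2 in each degree 0..n).
Total Betti number is multiplicative.
Total = (39+1) * (34+1) = 40 * 35 = 1400

1400


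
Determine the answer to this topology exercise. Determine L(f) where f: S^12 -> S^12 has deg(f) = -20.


On S^12: L(f) = tr(f_0*) + (-1)^12 tr(f_12*) = 1 + (-1)^12 * deg(f).
L(f) = 1 + (-1)^12 * -20 = 1 + -20 = -19

-19


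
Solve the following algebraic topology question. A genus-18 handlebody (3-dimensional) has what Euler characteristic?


A genus-g handlebody deformation retracts to a wedge of g circles.
chi(vee_g S^1) = 1 - g.
chi(H_18) = 1 - 18 = -17

-17


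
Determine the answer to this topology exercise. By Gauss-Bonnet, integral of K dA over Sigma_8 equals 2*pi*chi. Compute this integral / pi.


Gauss-Bonnet: integral K dA = 2*pi*chi(M).
chi(Sigma_8) = 2 - 2*8 = -14.
(integral K dA)/pi = 2*chi = 2*(-14) = -28

-28


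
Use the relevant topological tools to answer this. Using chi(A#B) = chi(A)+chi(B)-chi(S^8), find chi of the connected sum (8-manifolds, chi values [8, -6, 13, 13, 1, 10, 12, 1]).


For n-manifolds: chi(A#B) = chi(A) + chi(B) - chi(S^8).
chi(S^8) = 1 + (-1)^8 = 2.
chi(#) = (sum chi_i) - (8-1)*chi(S^8) = 52 - 7*2 = 38

38


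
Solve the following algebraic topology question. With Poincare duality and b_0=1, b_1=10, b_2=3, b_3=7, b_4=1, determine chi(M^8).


By Poincare duality b_k = b_{8-k}, so full Betti numbers: b_0=1, b_1=10, b_2=3, b_3=7, b_4=1, b_5=7, b_6=3, b_7=10, b_8=1.
chi = sum (-1)^k b_k = -25

-25


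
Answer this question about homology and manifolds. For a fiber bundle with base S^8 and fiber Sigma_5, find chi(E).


chi(S^8) = 2 (n even), chi(Sigma_5) = 2 - 2*5 = -8.
chi(E) = 2 * (-8) = -16

-16


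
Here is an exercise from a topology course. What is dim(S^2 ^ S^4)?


S^m ^ S^n = S^{m+n}.
k = 2 + 4 = 6

6


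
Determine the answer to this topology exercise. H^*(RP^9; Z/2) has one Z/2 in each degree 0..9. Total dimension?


H^k(RP^9; Z/2) = Z/2 for each 0 <= k <= 9.
Total dimension = 9 + 1 = 10

10


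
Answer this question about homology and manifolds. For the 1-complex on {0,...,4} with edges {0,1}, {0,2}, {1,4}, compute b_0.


Run DFS/union-find over 5 vertices.
V = 5, E = 3.
Number of components = 2

2


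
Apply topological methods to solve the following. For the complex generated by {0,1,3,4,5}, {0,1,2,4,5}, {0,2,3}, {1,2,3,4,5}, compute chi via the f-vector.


Enumerate all faces; f-vector: f_0=6, f_1=15, f_2=20, f_3=12, f_4=3.
chi = sum (-1)^k f_k = 2

2


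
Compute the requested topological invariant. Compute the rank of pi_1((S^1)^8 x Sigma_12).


pi_1(A x B) = pi_1(A) x pi_1(B); rank of abelianization = b_1.
b_1(T^8) = 8, b_1(Sigma_12) = 2*12 = 24.
b_1(product) = 8 + 24 = 32

32


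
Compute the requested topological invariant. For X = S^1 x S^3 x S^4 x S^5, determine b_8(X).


Each S^d has Poincare polynomial 1 + t^d.
The product S^1 x S^3 x S^4 x S^5 has Poincare polynomial prod(1+t^d_i).
Expanding: b_0=1, b_1=1, b_3=1, b_4=2, b_5=2, b_6=1, b_7=1, b_8=2, b_9=2, b_10=1, b_12=1, b_13=1.
b_8 = 2

2


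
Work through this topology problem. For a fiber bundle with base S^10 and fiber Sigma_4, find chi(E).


chi(S^10) = 2 (n even), chi(Sigma_4) = 2 - 2*4 = -6.
chi(E) = 2 * (-6) = -12

-12


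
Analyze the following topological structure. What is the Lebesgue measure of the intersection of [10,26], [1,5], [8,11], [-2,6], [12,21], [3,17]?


Intersection = [max(a_i), min(b_i)] = [12, 5].
Since 12 > 5, the intersection is empty.
Length = 0

0


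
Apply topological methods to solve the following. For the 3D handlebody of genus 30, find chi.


A genus-g handlebody deformation retracts to a wedge of g circles.
chi(vee_g S^1) = 1 - g.
chi(H_30) = 1 - 30 = -29

-29


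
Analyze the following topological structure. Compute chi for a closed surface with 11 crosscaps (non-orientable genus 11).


For a non-orientable closed surface with k crosscaps: chi = 2 - k.
Here k = 11.
chi = 2 - 11 = -9

-9


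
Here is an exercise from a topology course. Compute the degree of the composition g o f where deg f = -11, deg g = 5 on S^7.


Degree is multiplicative under composition: deg(g o f) = deg(g) * deg(f).
= 5 * -11 = -55

-55


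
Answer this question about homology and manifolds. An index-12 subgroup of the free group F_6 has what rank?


Nielsen-Schreier: an index-n subgroup of F_r is free of rank 1 + n(r-1).
Equivalently: chi(cover) = n*chi(base); chi(vee_r S^1) = 1 - 6 = -5.
chi(E) = 12*(-5) = -60; rank = 1 - chi(E) = 1 - (-60) = 61.
rank = 1 + 12*(6-1) = 1 + 60 = 61

61
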